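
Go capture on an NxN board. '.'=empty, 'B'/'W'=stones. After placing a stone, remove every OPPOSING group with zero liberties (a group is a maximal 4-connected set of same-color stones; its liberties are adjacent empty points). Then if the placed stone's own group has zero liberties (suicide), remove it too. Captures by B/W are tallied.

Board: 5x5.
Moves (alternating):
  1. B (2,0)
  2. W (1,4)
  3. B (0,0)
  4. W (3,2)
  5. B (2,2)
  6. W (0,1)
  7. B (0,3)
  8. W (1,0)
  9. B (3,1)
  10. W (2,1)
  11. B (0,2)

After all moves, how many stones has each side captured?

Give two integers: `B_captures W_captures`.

Move 1: B@(2,0) -> caps B=0 W=0
Move 2: W@(1,4) -> caps B=0 W=0
Move 3: B@(0,0) -> caps B=0 W=0
Move 4: W@(3,2) -> caps B=0 W=0
Move 5: B@(2,2) -> caps B=0 W=0
Move 6: W@(0,1) -> caps B=0 W=0
Move 7: B@(0,3) -> caps B=0 W=0
Move 8: W@(1,0) -> caps B=0 W=1
Move 9: B@(3,1) -> caps B=0 W=1
Move 10: W@(2,1) -> caps B=0 W=1
Move 11: B@(0,2) -> caps B=0 W=1

Answer: 0 1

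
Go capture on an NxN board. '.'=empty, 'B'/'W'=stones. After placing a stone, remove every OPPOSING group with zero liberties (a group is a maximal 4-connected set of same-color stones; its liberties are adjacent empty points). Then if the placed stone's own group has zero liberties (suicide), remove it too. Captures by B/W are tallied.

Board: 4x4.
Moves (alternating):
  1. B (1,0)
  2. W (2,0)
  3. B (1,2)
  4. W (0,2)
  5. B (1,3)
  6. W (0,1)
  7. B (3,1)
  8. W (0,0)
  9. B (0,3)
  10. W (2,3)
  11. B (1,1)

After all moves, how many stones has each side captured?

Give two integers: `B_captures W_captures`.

Answer: 3 0

Derivation:
Move 1: B@(1,0) -> caps B=0 W=0
Move 2: W@(2,0) -> caps B=0 W=0
Move 3: B@(1,2) -> caps B=0 W=0
Move 4: W@(0,2) -> caps B=0 W=0
Move 5: B@(1,3) -> caps B=0 W=0
Move 6: W@(0,1) -> caps B=0 W=0
Move 7: B@(3,1) -> caps B=0 W=0
Move 8: W@(0,0) -> caps B=0 W=0
Move 9: B@(0,3) -> caps B=0 W=0
Move 10: W@(2,3) -> caps B=0 W=0
Move 11: B@(1,1) -> caps B=3 W=0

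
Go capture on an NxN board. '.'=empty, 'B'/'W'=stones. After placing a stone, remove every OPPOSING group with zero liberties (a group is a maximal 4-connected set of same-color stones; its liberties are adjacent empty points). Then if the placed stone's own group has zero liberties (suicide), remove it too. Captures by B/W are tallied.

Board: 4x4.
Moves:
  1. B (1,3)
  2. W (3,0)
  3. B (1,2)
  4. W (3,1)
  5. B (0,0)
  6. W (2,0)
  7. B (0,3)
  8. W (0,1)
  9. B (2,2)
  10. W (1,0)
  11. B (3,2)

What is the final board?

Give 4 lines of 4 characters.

Move 1: B@(1,3) -> caps B=0 W=0
Move 2: W@(3,0) -> caps B=0 W=0
Move 3: B@(1,2) -> caps B=0 W=0
Move 4: W@(3,1) -> caps B=0 W=0
Move 5: B@(0,0) -> caps B=0 W=0
Move 6: W@(2,0) -> caps B=0 W=0
Move 7: B@(0,3) -> caps B=0 W=0
Move 8: W@(0,1) -> caps B=0 W=0
Move 9: B@(2,2) -> caps B=0 W=0
Move 10: W@(1,0) -> caps B=0 W=1
Move 11: B@(3,2) -> caps B=0 W=1

Answer: .W.B
W.BB
W.B.
WWB.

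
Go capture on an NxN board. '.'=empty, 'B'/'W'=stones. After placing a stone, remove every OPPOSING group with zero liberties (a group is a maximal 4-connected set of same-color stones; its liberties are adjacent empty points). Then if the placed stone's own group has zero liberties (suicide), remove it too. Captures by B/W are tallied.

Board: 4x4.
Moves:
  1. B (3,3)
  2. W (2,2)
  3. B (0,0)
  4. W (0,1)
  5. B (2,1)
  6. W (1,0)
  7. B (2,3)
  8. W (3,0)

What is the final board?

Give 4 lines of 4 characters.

Move 1: B@(3,3) -> caps B=0 W=0
Move 2: W@(2,2) -> caps B=0 W=0
Move 3: B@(0,0) -> caps B=0 W=0
Move 4: W@(0,1) -> caps B=0 W=0
Move 5: B@(2,1) -> caps B=0 W=0
Move 6: W@(1,0) -> caps B=0 W=1
Move 7: B@(2,3) -> caps B=0 W=1
Move 8: W@(3,0) -> caps B=0 W=1

Answer: .W..
W...
.BWB
W..B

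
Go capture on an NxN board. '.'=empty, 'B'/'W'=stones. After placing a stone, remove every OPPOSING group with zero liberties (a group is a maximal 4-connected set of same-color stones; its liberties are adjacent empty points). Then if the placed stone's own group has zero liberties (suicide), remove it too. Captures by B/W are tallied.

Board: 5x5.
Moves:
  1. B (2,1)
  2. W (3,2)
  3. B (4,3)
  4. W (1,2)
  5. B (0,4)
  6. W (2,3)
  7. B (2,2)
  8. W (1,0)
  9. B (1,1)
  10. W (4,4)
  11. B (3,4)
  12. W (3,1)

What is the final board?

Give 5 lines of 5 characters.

Answer: ....B
WBW..
.BBW.
.WW.B
...B.

Derivation:
Move 1: B@(2,1) -> caps B=0 W=0
Move 2: W@(3,2) -> caps B=0 W=0
Move 3: B@(4,3) -> caps B=0 W=0
Move 4: W@(1,2) -> caps B=0 W=0
Move 5: B@(0,4) -> caps B=0 W=0
Move 6: W@(2,3) -> caps B=0 W=0
Move 7: B@(2,2) -> caps B=0 W=0
Move 8: W@(1,0) -> caps B=0 W=0
Move 9: B@(1,1) -> caps B=0 W=0
Move 10: W@(4,4) -> caps B=0 W=0
Move 11: B@(3,4) -> caps B=1 W=0
Move 12: W@(3,1) -> caps B=1 W=0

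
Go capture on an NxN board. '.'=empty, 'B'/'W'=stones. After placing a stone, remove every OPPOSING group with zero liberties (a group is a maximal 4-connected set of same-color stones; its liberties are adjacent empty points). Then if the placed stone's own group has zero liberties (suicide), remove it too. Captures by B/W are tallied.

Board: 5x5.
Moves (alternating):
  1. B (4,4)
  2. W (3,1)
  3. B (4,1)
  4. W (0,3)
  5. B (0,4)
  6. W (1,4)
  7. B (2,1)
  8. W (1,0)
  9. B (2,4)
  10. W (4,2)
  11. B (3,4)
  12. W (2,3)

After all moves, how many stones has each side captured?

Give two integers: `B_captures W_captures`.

Answer: 0 1

Derivation:
Move 1: B@(4,4) -> caps B=0 W=0
Move 2: W@(3,1) -> caps B=0 W=0
Move 3: B@(4,1) -> caps B=0 W=0
Move 4: W@(0,3) -> caps B=0 W=0
Move 5: B@(0,4) -> caps B=0 W=0
Move 6: W@(1,4) -> caps B=0 W=1
Move 7: B@(2,1) -> caps B=0 W=1
Move 8: W@(1,0) -> caps B=0 W=1
Move 9: B@(2,4) -> caps B=0 W=1
Move 10: W@(4,2) -> caps B=0 W=1
Move 11: B@(3,4) -> caps B=0 W=1
Move 12: W@(2,3) -> caps B=0 W=1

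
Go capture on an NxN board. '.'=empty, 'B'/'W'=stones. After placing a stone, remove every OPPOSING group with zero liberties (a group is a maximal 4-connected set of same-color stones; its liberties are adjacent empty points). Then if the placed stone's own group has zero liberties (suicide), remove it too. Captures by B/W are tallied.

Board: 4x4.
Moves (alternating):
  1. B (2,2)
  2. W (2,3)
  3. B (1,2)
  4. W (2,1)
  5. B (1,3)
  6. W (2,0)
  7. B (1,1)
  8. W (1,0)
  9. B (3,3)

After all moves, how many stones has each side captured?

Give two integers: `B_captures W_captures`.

Answer: 1 0

Derivation:
Move 1: B@(2,2) -> caps B=0 W=0
Move 2: W@(2,3) -> caps B=0 W=0
Move 3: B@(1,2) -> caps B=0 W=0
Move 4: W@(2,1) -> caps B=0 W=0
Move 5: B@(1,3) -> caps B=0 W=0
Move 6: W@(2,0) -> caps B=0 W=0
Move 7: B@(1,1) -> caps B=0 W=0
Move 8: W@(1,0) -> caps B=0 W=0
Move 9: B@(3,3) -> caps B=1 W=0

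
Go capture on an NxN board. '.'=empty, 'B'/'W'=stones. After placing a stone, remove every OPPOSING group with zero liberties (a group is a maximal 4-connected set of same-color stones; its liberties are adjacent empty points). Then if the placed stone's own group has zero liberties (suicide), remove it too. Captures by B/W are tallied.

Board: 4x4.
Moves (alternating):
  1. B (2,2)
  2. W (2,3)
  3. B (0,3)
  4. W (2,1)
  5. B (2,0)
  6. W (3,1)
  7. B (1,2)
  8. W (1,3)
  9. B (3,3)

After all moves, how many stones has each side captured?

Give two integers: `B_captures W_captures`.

Answer: 2 0

Derivation:
Move 1: B@(2,2) -> caps B=0 W=0
Move 2: W@(2,3) -> caps B=0 W=0
Move 3: B@(0,3) -> caps B=0 W=0
Move 4: W@(2,1) -> caps B=0 W=0
Move 5: B@(2,0) -> caps B=0 W=0
Move 6: W@(3,1) -> caps B=0 W=0
Move 7: B@(1,2) -> caps B=0 W=0
Move 8: W@(1,3) -> caps B=0 W=0
Move 9: B@(3,3) -> caps B=2 W=0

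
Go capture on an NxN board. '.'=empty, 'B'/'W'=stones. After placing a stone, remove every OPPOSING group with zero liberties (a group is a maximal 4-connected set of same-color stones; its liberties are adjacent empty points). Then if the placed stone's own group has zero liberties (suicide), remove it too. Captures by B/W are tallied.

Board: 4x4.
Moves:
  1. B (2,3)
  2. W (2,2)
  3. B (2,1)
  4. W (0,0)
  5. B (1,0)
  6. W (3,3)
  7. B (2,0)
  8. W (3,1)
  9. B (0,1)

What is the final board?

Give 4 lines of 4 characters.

Move 1: B@(2,3) -> caps B=0 W=0
Move 2: W@(2,2) -> caps B=0 W=0
Move 3: B@(2,1) -> caps B=0 W=0
Move 4: W@(0,0) -> caps B=0 W=0
Move 5: B@(1,0) -> caps B=0 W=0
Move 6: W@(3,3) -> caps B=0 W=0
Move 7: B@(2,0) -> caps B=0 W=0
Move 8: W@(3,1) -> caps B=0 W=0
Move 9: B@(0,1) -> caps B=1 W=0

Answer: .B..
B...
BBWB
.W.W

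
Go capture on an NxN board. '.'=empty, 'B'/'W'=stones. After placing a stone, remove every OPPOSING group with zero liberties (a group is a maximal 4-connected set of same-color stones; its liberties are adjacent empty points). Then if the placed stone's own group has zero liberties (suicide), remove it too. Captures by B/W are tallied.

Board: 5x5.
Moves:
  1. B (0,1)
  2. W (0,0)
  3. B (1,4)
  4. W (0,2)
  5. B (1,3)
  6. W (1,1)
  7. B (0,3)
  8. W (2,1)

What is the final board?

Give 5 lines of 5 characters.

Answer: W.WB.
.W.BB
.W...
.....
.....

Derivation:
Move 1: B@(0,1) -> caps B=0 W=0
Move 2: W@(0,0) -> caps B=0 W=0
Move 3: B@(1,4) -> caps B=0 W=0
Move 4: W@(0,2) -> caps B=0 W=0
Move 5: B@(1,3) -> caps B=0 W=0
Move 6: W@(1,1) -> caps B=0 W=1
Move 7: B@(0,3) -> caps B=0 W=1
Move 8: W@(2,1) -> caps B=0 W=1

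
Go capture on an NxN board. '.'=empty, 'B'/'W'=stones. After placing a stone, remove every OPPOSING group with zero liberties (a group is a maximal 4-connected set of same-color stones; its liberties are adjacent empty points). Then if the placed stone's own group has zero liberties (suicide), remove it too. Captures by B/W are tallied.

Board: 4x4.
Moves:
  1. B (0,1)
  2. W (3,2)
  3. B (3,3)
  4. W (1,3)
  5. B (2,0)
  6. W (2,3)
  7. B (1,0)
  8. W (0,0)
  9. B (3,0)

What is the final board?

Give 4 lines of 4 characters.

Answer: .B..
B..W
B..W
B.W.

Derivation:
Move 1: B@(0,1) -> caps B=0 W=0
Move 2: W@(3,2) -> caps B=0 W=0
Move 3: B@(3,3) -> caps B=0 W=0
Move 4: W@(1,3) -> caps B=0 W=0
Move 5: B@(2,0) -> caps B=0 W=0
Move 6: W@(2,3) -> caps B=0 W=1
Move 7: B@(1,0) -> caps B=0 W=1
Move 8: W@(0,0) -> caps B=0 W=1
Move 9: B@(3,0) -> caps B=0 W=1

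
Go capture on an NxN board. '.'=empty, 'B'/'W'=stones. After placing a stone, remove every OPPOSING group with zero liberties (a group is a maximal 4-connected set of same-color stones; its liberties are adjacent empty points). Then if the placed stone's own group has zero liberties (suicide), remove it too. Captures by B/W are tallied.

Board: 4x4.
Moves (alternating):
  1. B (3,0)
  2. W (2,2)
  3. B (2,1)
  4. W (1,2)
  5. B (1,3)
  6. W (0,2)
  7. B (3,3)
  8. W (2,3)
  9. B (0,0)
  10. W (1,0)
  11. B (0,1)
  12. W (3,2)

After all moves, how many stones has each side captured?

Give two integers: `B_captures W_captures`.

Move 1: B@(3,0) -> caps B=0 W=0
Move 2: W@(2,2) -> caps B=0 W=0
Move 3: B@(2,1) -> caps B=0 W=0
Move 4: W@(1,2) -> caps B=0 W=0
Move 5: B@(1,3) -> caps B=0 W=0
Move 6: W@(0,2) -> caps B=0 W=0
Move 7: B@(3,3) -> caps B=0 W=0
Move 8: W@(2,3) -> caps B=0 W=0
Move 9: B@(0,0) -> caps B=0 W=0
Move 10: W@(1,0) -> caps B=0 W=0
Move 11: B@(0,1) -> caps B=0 W=0
Move 12: W@(3,2) -> caps B=0 W=1

Answer: 0 1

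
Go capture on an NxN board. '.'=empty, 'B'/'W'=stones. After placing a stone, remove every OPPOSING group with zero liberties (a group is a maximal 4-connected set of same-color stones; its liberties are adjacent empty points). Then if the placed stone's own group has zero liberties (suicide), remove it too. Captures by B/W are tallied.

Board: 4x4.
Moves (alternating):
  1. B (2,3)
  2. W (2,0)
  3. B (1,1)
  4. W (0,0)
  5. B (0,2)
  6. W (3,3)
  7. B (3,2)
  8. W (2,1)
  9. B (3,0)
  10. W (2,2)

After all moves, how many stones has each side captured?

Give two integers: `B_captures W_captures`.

Move 1: B@(2,3) -> caps B=0 W=0
Move 2: W@(2,0) -> caps B=0 W=0
Move 3: B@(1,1) -> caps B=0 W=0
Move 4: W@(0,0) -> caps B=0 W=0
Move 5: B@(0,2) -> caps B=0 W=0
Move 6: W@(3,3) -> caps B=0 W=0
Move 7: B@(3,2) -> caps B=1 W=0
Move 8: W@(2,1) -> caps B=1 W=0
Move 9: B@(3,0) -> caps B=1 W=0
Move 10: W@(2,2) -> caps B=1 W=0

Answer: 1 0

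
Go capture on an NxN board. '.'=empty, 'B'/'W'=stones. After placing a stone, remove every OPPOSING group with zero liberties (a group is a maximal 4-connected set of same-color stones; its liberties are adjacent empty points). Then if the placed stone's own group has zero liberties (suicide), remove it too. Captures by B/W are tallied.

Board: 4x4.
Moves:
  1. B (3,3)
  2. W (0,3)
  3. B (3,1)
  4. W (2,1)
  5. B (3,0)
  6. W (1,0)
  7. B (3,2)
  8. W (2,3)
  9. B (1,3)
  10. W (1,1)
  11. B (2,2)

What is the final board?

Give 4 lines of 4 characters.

Move 1: B@(3,3) -> caps B=0 W=0
Move 2: W@(0,3) -> caps B=0 W=0
Move 3: B@(3,1) -> caps B=0 W=0
Move 4: W@(2,1) -> caps B=0 W=0
Move 5: B@(3,0) -> caps B=0 W=0
Move 6: W@(1,0) -> caps B=0 W=0
Move 7: B@(3,2) -> caps B=0 W=0
Move 8: W@(2,3) -> caps B=0 W=0
Move 9: B@(1,3) -> caps B=0 W=0
Move 10: W@(1,1) -> caps B=0 W=0
Move 11: B@(2,2) -> caps B=1 W=0

Answer: ...W
WW.B
.WB.
BBBB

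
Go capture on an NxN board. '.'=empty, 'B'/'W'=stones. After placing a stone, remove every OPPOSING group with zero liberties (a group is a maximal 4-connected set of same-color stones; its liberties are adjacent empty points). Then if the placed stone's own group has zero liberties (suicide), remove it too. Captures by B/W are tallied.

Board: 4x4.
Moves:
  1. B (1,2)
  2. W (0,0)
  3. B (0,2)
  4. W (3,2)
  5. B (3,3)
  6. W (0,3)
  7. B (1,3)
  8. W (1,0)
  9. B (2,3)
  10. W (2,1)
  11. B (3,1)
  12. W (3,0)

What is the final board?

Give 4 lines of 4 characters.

Answer: W.B.
W.BB
.W.B
W.WB

Derivation:
Move 1: B@(1,2) -> caps B=0 W=0
Move 2: W@(0,0) -> caps B=0 W=0
Move 3: B@(0,2) -> caps B=0 W=0
Move 4: W@(3,2) -> caps B=0 W=0
Move 5: B@(3,3) -> caps B=0 W=0
Move 6: W@(0,3) -> caps B=0 W=0
Move 7: B@(1,3) -> caps B=1 W=0
Move 8: W@(1,0) -> caps B=1 W=0
Move 9: B@(2,3) -> caps B=1 W=0
Move 10: W@(2,1) -> caps B=1 W=0
Move 11: B@(3,1) -> caps B=1 W=0
Move 12: W@(3,0) -> caps B=1 W=1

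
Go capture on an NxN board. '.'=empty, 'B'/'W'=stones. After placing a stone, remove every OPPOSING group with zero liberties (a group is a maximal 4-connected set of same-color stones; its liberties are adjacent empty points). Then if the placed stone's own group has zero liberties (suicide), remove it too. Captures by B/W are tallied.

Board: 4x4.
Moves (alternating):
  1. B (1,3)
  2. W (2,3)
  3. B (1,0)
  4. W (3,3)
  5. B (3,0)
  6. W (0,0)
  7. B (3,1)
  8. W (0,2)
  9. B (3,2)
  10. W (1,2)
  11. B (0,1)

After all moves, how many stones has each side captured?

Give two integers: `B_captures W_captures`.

Move 1: B@(1,3) -> caps B=0 W=0
Move 2: W@(2,3) -> caps B=0 W=0
Move 3: B@(1,0) -> caps B=0 W=0
Move 4: W@(3,3) -> caps B=0 W=0
Move 5: B@(3,0) -> caps B=0 W=0
Move 6: W@(0,0) -> caps B=0 W=0
Move 7: B@(3,1) -> caps B=0 W=0
Move 8: W@(0,2) -> caps B=0 W=0
Move 9: B@(3,2) -> caps B=0 W=0
Move 10: W@(1,2) -> caps B=0 W=0
Move 11: B@(0,1) -> caps B=1 W=0

Answer: 1 0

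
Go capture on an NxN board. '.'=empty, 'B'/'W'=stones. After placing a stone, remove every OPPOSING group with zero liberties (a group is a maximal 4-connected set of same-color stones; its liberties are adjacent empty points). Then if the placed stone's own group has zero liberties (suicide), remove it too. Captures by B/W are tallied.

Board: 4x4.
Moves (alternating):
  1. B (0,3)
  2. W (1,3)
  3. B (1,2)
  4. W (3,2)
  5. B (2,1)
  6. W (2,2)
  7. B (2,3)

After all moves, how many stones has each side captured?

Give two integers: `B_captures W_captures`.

Answer: 1 0

Derivation:
Move 1: B@(0,3) -> caps B=0 W=0
Move 2: W@(1,3) -> caps B=0 W=0
Move 3: B@(1,2) -> caps B=0 W=0
Move 4: W@(3,2) -> caps B=0 W=0
Move 5: B@(2,1) -> caps B=0 W=0
Move 6: W@(2,2) -> caps B=0 W=0
Move 7: B@(2,3) -> caps B=1 W=0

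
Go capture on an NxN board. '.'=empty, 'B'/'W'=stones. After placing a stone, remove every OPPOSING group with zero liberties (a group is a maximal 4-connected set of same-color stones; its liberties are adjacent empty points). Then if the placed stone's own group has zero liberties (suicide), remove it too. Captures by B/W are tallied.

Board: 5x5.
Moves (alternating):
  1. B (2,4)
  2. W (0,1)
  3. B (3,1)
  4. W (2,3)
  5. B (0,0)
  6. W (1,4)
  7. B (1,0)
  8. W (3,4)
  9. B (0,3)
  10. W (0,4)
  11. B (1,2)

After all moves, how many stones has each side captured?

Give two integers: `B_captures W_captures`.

Answer: 0 1

Derivation:
Move 1: B@(2,4) -> caps B=0 W=0
Move 2: W@(0,1) -> caps B=0 W=0
Move 3: B@(3,1) -> caps B=0 W=0
Move 4: W@(2,3) -> caps B=0 W=0
Move 5: B@(0,0) -> caps B=0 W=0
Move 6: W@(1,4) -> caps B=0 W=0
Move 7: B@(1,0) -> caps B=0 W=0
Move 8: W@(3,4) -> caps B=0 W=1
Move 9: B@(0,3) -> caps B=0 W=1
Move 10: W@(0,4) -> caps B=0 W=1
Move 11: B@(1,2) -> caps B=0 W=1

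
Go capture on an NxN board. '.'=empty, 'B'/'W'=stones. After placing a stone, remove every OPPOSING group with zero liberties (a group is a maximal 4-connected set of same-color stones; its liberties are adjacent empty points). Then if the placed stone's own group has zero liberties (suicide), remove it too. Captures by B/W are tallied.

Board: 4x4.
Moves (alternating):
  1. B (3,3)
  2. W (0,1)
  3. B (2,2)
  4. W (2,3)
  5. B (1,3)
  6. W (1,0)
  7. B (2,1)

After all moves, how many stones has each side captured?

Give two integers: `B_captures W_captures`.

Answer: 1 0

Derivation:
Move 1: B@(3,3) -> caps B=0 W=0
Move 2: W@(0,1) -> caps B=0 W=0
Move 3: B@(2,2) -> caps B=0 W=0
Move 4: W@(2,3) -> caps B=0 W=0
Move 5: B@(1,3) -> caps B=1 W=0
Move 6: W@(1,0) -> caps B=1 W=0
Move 7: B@(2,1) -> caps B=1 W=0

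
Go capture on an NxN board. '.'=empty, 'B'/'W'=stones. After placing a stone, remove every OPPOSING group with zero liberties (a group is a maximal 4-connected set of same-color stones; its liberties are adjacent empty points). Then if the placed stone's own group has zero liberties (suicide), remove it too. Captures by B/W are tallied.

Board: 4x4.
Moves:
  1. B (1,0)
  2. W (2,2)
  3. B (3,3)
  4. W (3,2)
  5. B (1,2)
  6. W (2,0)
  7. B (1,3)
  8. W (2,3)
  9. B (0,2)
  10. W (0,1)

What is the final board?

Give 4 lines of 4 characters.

Move 1: B@(1,0) -> caps B=0 W=0
Move 2: W@(2,2) -> caps B=0 W=0
Move 3: B@(3,3) -> caps B=0 W=0
Move 4: W@(3,2) -> caps B=0 W=0
Move 5: B@(1,2) -> caps B=0 W=0
Move 6: W@(2,0) -> caps B=0 W=0
Move 7: B@(1,3) -> caps B=0 W=0
Move 8: W@(2,3) -> caps B=0 W=1
Move 9: B@(0,2) -> caps B=0 W=1
Move 10: W@(0,1) -> caps B=0 W=1

Answer: .WB.
B.BB
W.WW
..W.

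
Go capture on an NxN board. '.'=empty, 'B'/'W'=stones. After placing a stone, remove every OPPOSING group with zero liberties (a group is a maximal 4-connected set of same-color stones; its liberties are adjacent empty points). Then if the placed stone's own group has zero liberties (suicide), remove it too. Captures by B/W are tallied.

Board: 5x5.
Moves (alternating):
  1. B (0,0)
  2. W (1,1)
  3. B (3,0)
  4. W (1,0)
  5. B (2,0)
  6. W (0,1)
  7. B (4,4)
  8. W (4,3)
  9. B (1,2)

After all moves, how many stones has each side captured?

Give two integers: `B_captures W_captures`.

Answer: 0 1

Derivation:
Move 1: B@(0,0) -> caps B=0 W=0
Move 2: W@(1,1) -> caps B=0 W=0
Move 3: B@(3,0) -> caps B=0 W=0
Move 4: W@(1,0) -> caps B=0 W=0
Move 5: B@(2,0) -> caps B=0 W=0
Move 6: W@(0,1) -> caps B=0 W=1
Move 7: B@(4,4) -> caps B=0 W=1
Move 8: W@(4,3) -> caps B=0 W=1
Move 9: B@(1,2) -> caps B=0 W=1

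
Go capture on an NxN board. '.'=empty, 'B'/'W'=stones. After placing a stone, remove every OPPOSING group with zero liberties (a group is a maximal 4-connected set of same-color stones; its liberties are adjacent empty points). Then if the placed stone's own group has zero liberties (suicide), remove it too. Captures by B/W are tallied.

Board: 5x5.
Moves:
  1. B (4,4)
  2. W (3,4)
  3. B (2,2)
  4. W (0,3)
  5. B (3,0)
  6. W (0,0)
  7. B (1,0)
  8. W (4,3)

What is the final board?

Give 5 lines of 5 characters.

Move 1: B@(4,4) -> caps B=0 W=0
Move 2: W@(3,4) -> caps B=0 W=0
Move 3: B@(2,2) -> caps B=0 W=0
Move 4: W@(0,3) -> caps B=0 W=0
Move 5: B@(3,0) -> caps B=0 W=0
Move 6: W@(0,0) -> caps B=0 W=0
Move 7: B@(1,0) -> caps B=0 W=0
Move 8: W@(4,3) -> caps B=0 W=1

Answer: W..W.
B....
..B..
B...W
...W.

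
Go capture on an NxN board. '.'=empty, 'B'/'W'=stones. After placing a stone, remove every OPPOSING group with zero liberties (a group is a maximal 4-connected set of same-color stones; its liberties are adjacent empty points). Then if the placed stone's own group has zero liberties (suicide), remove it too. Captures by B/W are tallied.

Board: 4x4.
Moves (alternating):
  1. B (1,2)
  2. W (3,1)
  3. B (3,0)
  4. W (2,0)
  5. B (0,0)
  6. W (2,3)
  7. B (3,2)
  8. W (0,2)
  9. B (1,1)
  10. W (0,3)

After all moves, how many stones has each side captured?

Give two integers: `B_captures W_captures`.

Move 1: B@(1,2) -> caps B=0 W=0
Move 2: W@(3,1) -> caps B=0 W=0
Move 3: B@(3,0) -> caps B=0 W=0
Move 4: W@(2,0) -> caps B=0 W=1
Move 5: B@(0,0) -> caps B=0 W=1
Move 6: W@(2,3) -> caps B=0 W=1
Move 7: B@(3,2) -> caps B=0 W=1
Move 8: W@(0,2) -> caps B=0 W=1
Move 9: B@(1,1) -> caps B=0 W=1
Move 10: W@(0,3) -> caps B=0 W=1

Answer: 0 1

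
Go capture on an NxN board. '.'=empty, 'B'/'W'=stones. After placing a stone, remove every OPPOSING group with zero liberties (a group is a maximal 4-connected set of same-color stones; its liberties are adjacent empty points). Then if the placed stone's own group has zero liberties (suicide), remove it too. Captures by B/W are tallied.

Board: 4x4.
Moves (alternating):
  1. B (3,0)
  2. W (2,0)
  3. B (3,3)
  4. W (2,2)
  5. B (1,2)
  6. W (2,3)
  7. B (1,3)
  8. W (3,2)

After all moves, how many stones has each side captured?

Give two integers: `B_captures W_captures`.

Move 1: B@(3,0) -> caps B=0 W=0
Move 2: W@(2,0) -> caps B=0 W=0
Move 3: B@(3,3) -> caps B=0 W=0
Move 4: W@(2,2) -> caps B=0 W=0
Move 5: B@(1,2) -> caps B=0 W=0
Move 6: W@(2,3) -> caps B=0 W=0
Move 7: B@(1,3) -> caps B=0 W=0
Move 8: W@(3,2) -> caps B=0 W=1

Answer: 0 1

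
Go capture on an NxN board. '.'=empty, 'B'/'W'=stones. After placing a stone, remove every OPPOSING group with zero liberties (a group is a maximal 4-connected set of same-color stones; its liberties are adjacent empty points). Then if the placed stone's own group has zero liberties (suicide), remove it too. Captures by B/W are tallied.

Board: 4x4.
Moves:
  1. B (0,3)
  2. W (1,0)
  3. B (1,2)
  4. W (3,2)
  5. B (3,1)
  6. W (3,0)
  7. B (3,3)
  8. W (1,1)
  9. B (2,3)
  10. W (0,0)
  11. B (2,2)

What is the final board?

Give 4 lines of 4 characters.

Move 1: B@(0,3) -> caps B=0 W=0
Move 2: W@(1,0) -> caps B=0 W=0
Move 3: B@(1,2) -> caps B=0 W=0
Move 4: W@(3,2) -> caps B=0 W=0
Move 5: B@(3,1) -> caps B=0 W=0
Move 6: W@(3,0) -> caps B=0 W=0
Move 7: B@(3,3) -> caps B=0 W=0
Move 8: W@(1,1) -> caps B=0 W=0
Move 9: B@(2,3) -> caps B=0 W=0
Move 10: W@(0,0) -> caps B=0 W=0
Move 11: B@(2,2) -> caps B=1 W=0

Answer: W..B
WWB.
..BB
WB.B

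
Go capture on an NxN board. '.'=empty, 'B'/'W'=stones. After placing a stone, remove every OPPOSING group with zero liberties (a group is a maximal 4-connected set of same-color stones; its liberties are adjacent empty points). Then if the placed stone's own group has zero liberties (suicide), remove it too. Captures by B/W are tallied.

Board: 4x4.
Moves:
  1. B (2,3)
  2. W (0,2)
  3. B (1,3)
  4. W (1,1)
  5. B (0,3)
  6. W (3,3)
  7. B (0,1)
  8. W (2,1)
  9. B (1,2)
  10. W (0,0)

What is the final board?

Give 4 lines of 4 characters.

Answer: WB.B
.WBB
.W.B
...W

Derivation:
Move 1: B@(2,3) -> caps B=0 W=0
Move 2: W@(0,2) -> caps B=0 W=0
Move 3: B@(1,3) -> caps B=0 W=0
Move 4: W@(1,1) -> caps B=0 W=0
Move 5: B@(0,3) -> caps B=0 W=0
Move 6: W@(3,3) -> caps B=0 W=0
Move 7: B@(0,1) -> caps B=0 W=0
Move 8: W@(2,1) -> caps B=0 W=0
Move 9: B@(1,2) -> caps B=1 W=0
Move 10: W@(0,0) -> caps B=1 W=0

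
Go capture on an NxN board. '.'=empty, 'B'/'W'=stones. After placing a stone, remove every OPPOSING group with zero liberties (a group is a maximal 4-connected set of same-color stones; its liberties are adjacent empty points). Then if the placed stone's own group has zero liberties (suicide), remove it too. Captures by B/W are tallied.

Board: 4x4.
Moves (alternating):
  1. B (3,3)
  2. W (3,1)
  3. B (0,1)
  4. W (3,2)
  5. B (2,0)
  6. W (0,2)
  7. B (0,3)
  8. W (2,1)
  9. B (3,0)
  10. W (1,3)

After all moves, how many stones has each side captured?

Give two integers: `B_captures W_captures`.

Move 1: B@(3,3) -> caps B=0 W=0
Move 2: W@(3,1) -> caps B=0 W=0
Move 3: B@(0,1) -> caps B=0 W=0
Move 4: W@(3,2) -> caps B=0 W=0
Move 5: B@(2,0) -> caps B=0 W=0
Move 6: W@(0,2) -> caps B=0 W=0
Move 7: B@(0,3) -> caps B=0 W=0
Move 8: W@(2,1) -> caps B=0 W=0
Move 9: B@(3,0) -> caps B=0 W=0
Move 10: W@(1,3) -> caps B=0 W=1

Answer: 0 1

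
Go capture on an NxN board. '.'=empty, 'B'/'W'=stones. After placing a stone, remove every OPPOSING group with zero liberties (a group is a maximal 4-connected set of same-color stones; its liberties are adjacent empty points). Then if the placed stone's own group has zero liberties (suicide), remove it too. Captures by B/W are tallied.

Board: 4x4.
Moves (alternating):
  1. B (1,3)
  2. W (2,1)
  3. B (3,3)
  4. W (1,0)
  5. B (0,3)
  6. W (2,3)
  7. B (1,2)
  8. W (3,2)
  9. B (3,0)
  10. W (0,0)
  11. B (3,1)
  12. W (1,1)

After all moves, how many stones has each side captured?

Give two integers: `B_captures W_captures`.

Answer: 0 1

Derivation:
Move 1: B@(1,3) -> caps B=0 W=0
Move 2: W@(2,1) -> caps B=0 W=0
Move 3: B@(3,3) -> caps B=0 W=0
Move 4: W@(1,0) -> caps B=0 W=0
Move 5: B@(0,3) -> caps B=0 W=0
Move 6: W@(2,3) -> caps B=0 W=0
Move 7: B@(1,2) -> caps B=0 W=0
Move 8: W@(3,2) -> caps B=0 W=1
Move 9: B@(3,0) -> caps B=0 W=1
Move 10: W@(0,0) -> caps B=0 W=1
Move 11: B@(3,1) -> caps B=0 W=1
Move 12: W@(1,1) -> caps B=0 W=1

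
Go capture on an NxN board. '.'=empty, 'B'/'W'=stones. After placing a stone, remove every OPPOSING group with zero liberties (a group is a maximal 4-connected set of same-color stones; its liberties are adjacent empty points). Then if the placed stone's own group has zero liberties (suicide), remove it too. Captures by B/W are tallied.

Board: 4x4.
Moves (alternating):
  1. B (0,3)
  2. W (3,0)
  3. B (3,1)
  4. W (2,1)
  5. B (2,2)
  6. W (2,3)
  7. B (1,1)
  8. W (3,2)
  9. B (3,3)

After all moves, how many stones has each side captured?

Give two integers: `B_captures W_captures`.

Answer: 0 1

Derivation:
Move 1: B@(0,3) -> caps B=0 W=0
Move 2: W@(3,0) -> caps B=0 W=0
Move 3: B@(3,1) -> caps B=0 W=0
Move 4: W@(2,1) -> caps B=0 W=0
Move 5: B@(2,2) -> caps B=0 W=0
Move 6: W@(2,3) -> caps B=0 W=0
Move 7: B@(1,1) -> caps B=0 W=0
Move 8: W@(3,2) -> caps B=0 W=1
Move 9: B@(3,3) -> caps B=0 W=1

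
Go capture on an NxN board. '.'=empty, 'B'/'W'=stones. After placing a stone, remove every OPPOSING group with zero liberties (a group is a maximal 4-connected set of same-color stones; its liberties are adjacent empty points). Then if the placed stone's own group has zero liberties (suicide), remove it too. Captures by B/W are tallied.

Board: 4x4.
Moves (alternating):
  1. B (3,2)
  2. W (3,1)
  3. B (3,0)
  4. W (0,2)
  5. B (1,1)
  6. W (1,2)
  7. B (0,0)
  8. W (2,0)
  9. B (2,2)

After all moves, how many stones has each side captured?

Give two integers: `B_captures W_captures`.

Answer: 0 1

Derivation:
Move 1: B@(3,2) -> caps B=0 W=0
Move 2: W@(3,1) -> caps B=0 W=0
Move 3: B@(3,0) -> caps B=0 W=0
Move 4: W@(0,2) -> caps B=0 W=0
Move 5: B@(1,1) -> caps B=0 W=0
Move 6: W@(1,2) -> caps B=0 W=0
Move 7: B@(0,0) -> caps B=0 W=0
Move 8: W@(2,0) -> caps B=0 W=1
Move 9: B@(2,2) -> caps B=0 W=1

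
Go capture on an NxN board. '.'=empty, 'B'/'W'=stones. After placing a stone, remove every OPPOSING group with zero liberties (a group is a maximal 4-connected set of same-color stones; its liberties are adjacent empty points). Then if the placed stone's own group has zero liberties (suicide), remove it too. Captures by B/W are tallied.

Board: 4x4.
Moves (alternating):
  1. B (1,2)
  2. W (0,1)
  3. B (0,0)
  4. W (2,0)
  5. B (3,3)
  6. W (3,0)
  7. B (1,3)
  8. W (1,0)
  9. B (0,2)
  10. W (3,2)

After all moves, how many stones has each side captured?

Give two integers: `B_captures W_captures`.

Answer: 0 1

Derivation:
Move 1: B@(1,2) -> caps B=0 W=0
Move 2: W@(0,1) -> caps B=0 W=0
Move 3: B@(0,0) -> caps B=0 W=0
Move 4: W@(2,0) -> caps B=0 W=0
Move 5: B@(3,3) -> caps B=0 W=0
Move 6: W@(3,0) -> caps B=0 W=0
Move 7: B@(1,3) -> caps B=0 W=0
Move 8: W@(1,0) -> caps B=0 W=1
Move 9: B@(0,2) -> caps B=0 W=1
Move 10: W@(3,2) -> caps B=0 W=1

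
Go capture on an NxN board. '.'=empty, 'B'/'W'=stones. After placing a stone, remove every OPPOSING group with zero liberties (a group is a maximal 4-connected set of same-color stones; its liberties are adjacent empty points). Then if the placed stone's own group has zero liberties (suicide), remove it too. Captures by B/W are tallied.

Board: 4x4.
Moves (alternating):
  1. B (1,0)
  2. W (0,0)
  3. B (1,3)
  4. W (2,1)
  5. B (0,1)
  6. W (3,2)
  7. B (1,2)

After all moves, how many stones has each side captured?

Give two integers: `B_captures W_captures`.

Answer: 1 0

Derivation:
Move 1: B@(1,0) -> caps B=0 W=0
Move 2: W@(0,0) -> caps B=0 W=0
Move 3: B@(1,3) -> caps B=0 W=0
Move 4: W@(2,1) -> caps B=0 W=0
Move 5: B@(0,1) -> caps B=1 W=0
Move 6: W@(3,2) -> caps B=1 W=0
Move 7: B@(1,2) -> caps B=1 W=0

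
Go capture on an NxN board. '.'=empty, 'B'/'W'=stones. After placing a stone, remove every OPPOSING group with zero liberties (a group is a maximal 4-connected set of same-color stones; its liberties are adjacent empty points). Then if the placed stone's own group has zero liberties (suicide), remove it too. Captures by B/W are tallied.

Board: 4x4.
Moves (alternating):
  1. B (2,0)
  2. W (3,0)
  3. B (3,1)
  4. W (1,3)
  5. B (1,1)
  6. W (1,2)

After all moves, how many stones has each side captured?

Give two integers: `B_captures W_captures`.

Move 1: B@(2,0) -> caps B=0 W=0
Move 2: W@(3,0) -> caps B=0 W=0
Move 3: B@(3,1) -> caps B=1 W=0
Move 4: W@(1,3) -> caps B=1 W=0
Move 5: B@(1,1) -> caps B=1 W=0
Move 6: W@(1,2) -> caps B=1 W=0

Answer: 1 0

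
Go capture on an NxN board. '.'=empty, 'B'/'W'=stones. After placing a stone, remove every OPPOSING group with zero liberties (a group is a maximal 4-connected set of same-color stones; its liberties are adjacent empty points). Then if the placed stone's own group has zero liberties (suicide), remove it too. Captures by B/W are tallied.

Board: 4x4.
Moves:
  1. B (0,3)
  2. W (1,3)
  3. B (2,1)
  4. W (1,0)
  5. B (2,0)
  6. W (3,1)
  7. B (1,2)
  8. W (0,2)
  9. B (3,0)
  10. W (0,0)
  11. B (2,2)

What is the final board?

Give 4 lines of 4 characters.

Move 1: B@(0,3) -> caps B=0 W=0
Move 2: W@(1,3) -> caps B=0 W=0
Move 3: B@(2,1) -> caps B=0 W=0
Move 4: W@(1,0) -> caps B=0 W=0
Move 5: B@(2,0) -> caps B=0 W=0
Move 6: W@(3,1) -> caps B=0 W=0
Move 7: B@(1,2) -> caps B=0 W=0
Move 8: W@(0,2) -> caps B=0 W=1
Move 9: B@(3,0) -> caps B=0 W=1
Move 10: W@(0,0) -> caps B=0 W=1
Move 11: B@(2,2) -> caps B=0 W=1

Answer: W.W.
W.BW
BBB.
BW..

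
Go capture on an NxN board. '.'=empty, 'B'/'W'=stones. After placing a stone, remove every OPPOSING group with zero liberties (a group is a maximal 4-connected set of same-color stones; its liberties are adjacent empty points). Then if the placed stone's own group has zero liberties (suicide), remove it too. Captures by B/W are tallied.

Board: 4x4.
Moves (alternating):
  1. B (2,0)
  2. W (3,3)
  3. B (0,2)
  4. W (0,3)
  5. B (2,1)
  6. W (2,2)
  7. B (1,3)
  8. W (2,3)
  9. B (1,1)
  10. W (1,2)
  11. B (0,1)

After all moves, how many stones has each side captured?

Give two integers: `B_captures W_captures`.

Answer: 1 0

Derivation:
Move 1: B@(2,0) -> caps B=0 W=0
Move 2: W@(3,3) -> caps B=0 W=0
Move 3: B@(0,2) -> caps B=0 W=0
Move 4: W@(0,3) -> caps B=0 W=0
Move 5: B@(2,1) -> caps B=0 W=0
Move 6: W@(2,2) -> caps B=0 W=0
Move 7: B@(1,3) -> caps B=1 W=0
Move 8: W@(2,3) -> caps B=1 W=0
Move 9: B@(1,1) -> caps B=1 W=0
Move 10: W@(1,2) -> caps B=1 W=0
Move 11: B@(0,1) -> caps B=1 W=0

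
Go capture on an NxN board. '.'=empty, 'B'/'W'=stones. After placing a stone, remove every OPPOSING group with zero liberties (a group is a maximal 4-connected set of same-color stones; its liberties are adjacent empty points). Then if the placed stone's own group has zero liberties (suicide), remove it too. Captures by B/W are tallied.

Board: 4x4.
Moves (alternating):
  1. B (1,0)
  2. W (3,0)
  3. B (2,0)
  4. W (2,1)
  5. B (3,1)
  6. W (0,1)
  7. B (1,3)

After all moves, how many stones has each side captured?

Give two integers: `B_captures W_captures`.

Move 1: B@(1,0) -> caps B=0 W=0
Move 2: W@(3,0) -> caps B=0 W=0
Move 3: B@(2,0) -> caps B=0 W=0
Move 4: W@(2,1) -> caps B=0 W=0
Move 5: B@(3,1) -> caps B=1 W=0
Move 6: W@(0,1) -> caps B=1 W=0
Move 7: B@(1,3) -> caps B=1 W=0

Answer: 1 0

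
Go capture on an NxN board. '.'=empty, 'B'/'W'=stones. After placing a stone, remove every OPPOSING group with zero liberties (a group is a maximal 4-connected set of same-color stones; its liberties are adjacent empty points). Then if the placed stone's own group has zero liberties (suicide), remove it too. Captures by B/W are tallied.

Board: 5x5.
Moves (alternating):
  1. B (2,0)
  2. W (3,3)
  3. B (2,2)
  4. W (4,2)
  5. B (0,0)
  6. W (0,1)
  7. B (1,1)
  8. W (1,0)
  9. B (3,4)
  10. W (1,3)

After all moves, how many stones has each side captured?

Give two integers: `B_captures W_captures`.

Move 1: B@(2,0) -> caps B=0 W=0
Move 2: W@(3,3) -> caps B=0 W=0
Move 3: B@(2,2) -> caps B=0 W=0
Move 4: W@(4,2) -> caps B=0 W=0
Move 5: B@(0,0) -> caps B=0 W=0
Move 6: W@(0,1) -> caps B=0 W=0
Move 7: B@(1,1) -> caps B=0 W=0
Move 8: W@(1,0) -> caps B=0 W=1
Move 9: B@(3,4) -> caps B=0 W=1
Move 10: W@(1,3) -> caps B=0 W=1

Answer: 0 1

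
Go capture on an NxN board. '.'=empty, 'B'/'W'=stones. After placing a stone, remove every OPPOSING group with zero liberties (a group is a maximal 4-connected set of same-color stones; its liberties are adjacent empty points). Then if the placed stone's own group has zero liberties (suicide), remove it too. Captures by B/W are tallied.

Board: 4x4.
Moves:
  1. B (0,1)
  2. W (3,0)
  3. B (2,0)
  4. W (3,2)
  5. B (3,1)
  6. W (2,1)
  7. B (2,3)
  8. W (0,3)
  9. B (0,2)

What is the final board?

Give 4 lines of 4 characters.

Move 1: B@(0,1) -> caps B=0 W=0
Move 2: W@(3,0) -> caps B=0 W=0
Move 3: B@(2,0) -> caps B=0 W=0
Move 4: W@(3,2) -> caps B=0 W=0
Move 5: B@(3,1) -> caps B=1 W=0
Move 6: W@(2,1) -> caps B=1 W=0
Move 7: B@(2,3) -> caps B=1 W=0
Move 8: W@(0,3) -> caps B=1 W=0
Move 9: B@(0,2) -> caps B=1 W=0

Answer: .BBW
....
BW.B
.BW.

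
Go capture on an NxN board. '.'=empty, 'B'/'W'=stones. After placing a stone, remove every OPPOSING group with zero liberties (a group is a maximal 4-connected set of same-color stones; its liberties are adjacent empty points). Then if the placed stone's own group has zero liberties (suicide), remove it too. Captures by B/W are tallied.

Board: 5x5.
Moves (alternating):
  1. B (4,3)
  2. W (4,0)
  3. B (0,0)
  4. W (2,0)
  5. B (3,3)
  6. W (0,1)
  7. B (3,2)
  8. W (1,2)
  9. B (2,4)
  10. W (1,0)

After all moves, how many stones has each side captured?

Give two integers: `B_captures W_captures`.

Answer: 0 1

Derivation:
Move 1: B@(4,3) -> caps B=0 W=0
Move 2: W@(4,0) -> caps B=0 W=0
Move 3: B@(0,0) -> caps B=0 W=0
Move 4: W@(2,0) -> caps B=0 W=0
Move 5: B@(3,3) -> caps B=0 W=0
Move 6: W@(0,1) -> caps B=0 W=0
Move 7: B@(3,2) -> caps B=0 W=0
Move 8: W@(1,2) -> caps B=0 W=0
Move 9: B@(2,4) -> caps B=0 W=0
Move 10: W@(1,0) -> caps B=0 W=1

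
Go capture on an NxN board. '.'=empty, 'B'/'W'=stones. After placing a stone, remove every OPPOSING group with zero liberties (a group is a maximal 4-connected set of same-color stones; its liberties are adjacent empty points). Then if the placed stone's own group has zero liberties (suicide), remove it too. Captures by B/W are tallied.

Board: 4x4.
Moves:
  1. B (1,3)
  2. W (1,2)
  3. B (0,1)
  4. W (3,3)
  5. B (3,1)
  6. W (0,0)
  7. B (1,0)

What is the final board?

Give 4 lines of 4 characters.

Move 1: B@(1,3) -> caps B=0 W=0
Move 2: W@(1,2) -> caps B=0 W=0
Move 3: B@(0,1) -> caps B=0 W=0
Move 4: W@(3,3) -> caps B=0 W=0
Move 5: B@(3,1) -> caps B=0 W=0
Move 6: W@(0,0) -> caps B=0 W=0
Move 7: B@(1,0) -> caps B=1 W=0

Answer: .B..
B.WB
....
.B.W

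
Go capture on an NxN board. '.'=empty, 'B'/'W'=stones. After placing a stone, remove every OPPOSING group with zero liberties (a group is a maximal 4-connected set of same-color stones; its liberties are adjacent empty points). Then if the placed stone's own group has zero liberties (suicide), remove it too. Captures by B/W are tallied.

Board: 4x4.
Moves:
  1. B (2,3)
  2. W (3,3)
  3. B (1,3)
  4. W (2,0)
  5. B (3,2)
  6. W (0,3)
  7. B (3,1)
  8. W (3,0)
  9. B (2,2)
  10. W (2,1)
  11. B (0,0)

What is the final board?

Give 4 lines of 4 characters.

Answer: B..W
...B
WWBB
WBB.

Derivation:
Move 1: B@(2,3) -> caps B=0 W=0
Move 2: W@(3,3) -> caps B=0 W=0
Move 3: B@(1,3) -> caps B=0 W=0
Move 4: W@(2,0) -> caps B=0 W=0
Move 5: B@(3,2) -> caps B=1 W=0
Move 6: W@(0,3) -> caps B=1 W=0
Move 7: B@(3,1) -> caps B=1 W=0
Move 8: W@(3,0) -> caps B=1 W=0
Move 9: B@(2,2) -> caps B=1 W=0
Move 10: W@(2,1) -> caps B=1 W=0
Move 11: B@(0,0) -> caps B=1 W=0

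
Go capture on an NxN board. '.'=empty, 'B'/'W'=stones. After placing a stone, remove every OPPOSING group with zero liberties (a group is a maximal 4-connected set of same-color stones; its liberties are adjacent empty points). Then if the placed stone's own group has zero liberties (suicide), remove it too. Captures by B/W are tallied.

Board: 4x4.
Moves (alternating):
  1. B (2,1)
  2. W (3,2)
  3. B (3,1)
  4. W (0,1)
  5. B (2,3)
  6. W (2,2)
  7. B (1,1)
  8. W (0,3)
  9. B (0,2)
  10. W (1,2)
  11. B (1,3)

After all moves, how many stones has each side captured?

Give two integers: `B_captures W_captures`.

Answer: 0 1

Derivation:
Move 1: B@(2,1) -> caps B=0 W=0
Move 2: W@(3,2) -> caps B=0 W=0
Move 3: B@(3,1) -> caps B=0 W=0
Move 4: W@(0,1) -> caps B=0 W=0
Move 5: B@(2,3) -> caps B=0 W=0
Move 6: W@(2,2) -> caps B=0 W=0
Move 7: B@(1,1) -> caps B=0 W=0
Move 8: W@(0,3) -> caps B=0 W=0
Move 9: B@(0,2) -> caps B=0 W=0
Move 10: W@(1,2) -> caps B=0 W=1
Move 11: B@(1,3) -> caps B=0 W=1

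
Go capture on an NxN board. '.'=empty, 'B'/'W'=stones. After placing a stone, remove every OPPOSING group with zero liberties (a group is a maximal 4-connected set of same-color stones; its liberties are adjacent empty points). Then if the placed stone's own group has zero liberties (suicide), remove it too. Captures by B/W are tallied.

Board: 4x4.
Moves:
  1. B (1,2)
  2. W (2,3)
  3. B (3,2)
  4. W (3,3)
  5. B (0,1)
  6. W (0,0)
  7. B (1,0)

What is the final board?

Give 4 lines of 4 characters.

Answer: .B..
B.B.
...W
..BW

Derivation:
Move 1: B@(1,2) -> caps B=0 W=0
Move 2: W@(2,3) -> caps B=0 W=0
Move 3: B@(3,2) -> caps B=0 W=0
Move 4: W@(3,3) -> caps B=0 W=0
Move 5: B@(0,1) -> caps B=0 W=0
Move 6: W@(0,0) -> caps B=0 W=0
Move 7: B@(1,0) -> caps B=1 W=0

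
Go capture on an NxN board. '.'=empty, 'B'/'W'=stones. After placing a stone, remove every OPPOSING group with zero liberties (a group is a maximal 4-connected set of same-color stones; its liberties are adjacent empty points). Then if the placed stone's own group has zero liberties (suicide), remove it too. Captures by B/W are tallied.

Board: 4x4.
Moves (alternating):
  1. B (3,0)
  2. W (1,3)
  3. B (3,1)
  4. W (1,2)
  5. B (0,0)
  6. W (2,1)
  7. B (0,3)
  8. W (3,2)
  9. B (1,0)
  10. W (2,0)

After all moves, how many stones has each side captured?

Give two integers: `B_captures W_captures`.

Move 1: B@(3,0) -> caps B=0 W=0
Move 2: W@(1,3) -> caps B=0 W=0
Move 3: B@(3,1) -> caps B=0 W=0
Move 4: W@(1,2) -> caps B=0 W=0
Move 5: B@(0,0) -> caps B=0 W=0
Move 6: W@(2,1) -> caps B=0 W=0
Move 7: B@(0,3) -> caps B=0 W=0
Move 8: W@(3,2) -> caps B=0 W=0
Move 9: B@(1,0) -> caps B=0 W=0
Move 10: W@(2,0) -> caps B=0 W=2

Answer: 0 2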